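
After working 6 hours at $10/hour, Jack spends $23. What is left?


Calculate earnings:
6 x $10 = $60
Subtract spending:
$60 - $23 = $37

$37


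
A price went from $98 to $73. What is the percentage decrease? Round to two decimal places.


Find the absolute change:
|73 - 98| = 25
Divide by original and multiply by 100:
25 / 98 x 100 = 25.5102...% ≈ 25.51%

25.51%


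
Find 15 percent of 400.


Convert percentage to decimal:
15% = 0.15
Multiply:
400 x 0.15 = 60

60


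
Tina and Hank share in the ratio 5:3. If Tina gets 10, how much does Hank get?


Find the multiplier:
10 / 5 = 2
Apply to Hank's share:
3 x 2 = 6

6


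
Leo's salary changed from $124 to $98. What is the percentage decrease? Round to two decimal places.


Find the absolute change:
|98 - 124| = 26
Divide by original and multiply by 100:
26 / 124 x 100 = 20.9677...% ≈ 20.97%

20.97%


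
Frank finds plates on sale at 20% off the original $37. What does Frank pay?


Calculate the discount amount:
20% of $37 = $7.40
Subtract from original:
$37 - $7.40 = $29.60

$29.60


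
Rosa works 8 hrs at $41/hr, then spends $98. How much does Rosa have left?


Calculate earnings:
8 x $41 = $328
Subtract spending:
$328 - $98 = $230

$230


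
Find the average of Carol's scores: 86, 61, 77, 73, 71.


Add the scores:
86 + 61 + 77 + 73 + 71 = 368
Divide by the number of tests:
368 / 5 = 73.6

73.6


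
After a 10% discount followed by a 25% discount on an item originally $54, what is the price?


First discount:
10% of $54 = $5.40
Price after first discount:
$54 - $5.40 = $48.60
Second discount:
25% of $48.60 = $12.15
Final price:
$48.60 - $12.15 = $36.45

$36.45


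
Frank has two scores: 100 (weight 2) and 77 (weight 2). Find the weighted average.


Weighted sum:
2 x 100 + 2 x 77 = 354
Total weight:
2 + 2 = 4
Weighted average:
354 / 4 = 88.5

88.5


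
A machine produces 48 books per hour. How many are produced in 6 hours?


Production rate: 48 books per hour
Time: 6 hours
Total: 48 x 6 = 288 books

288 books


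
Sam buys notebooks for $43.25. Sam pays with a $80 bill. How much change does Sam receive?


Start with the amount paid:
$80
Subtract the price:
$80 - $43.25 = $36.75

$36.75


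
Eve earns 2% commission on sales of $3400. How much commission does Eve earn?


Convert rate to decimal:
2% = 0.02
Multiply by sales:
$3400 x 0.02 = $68

$68


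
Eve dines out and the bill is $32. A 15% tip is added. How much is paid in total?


Calculate the tip:
15% of $32 = $4.80
Add tip to meal cost:
$32 + $4.80 = $36.80

$36.80


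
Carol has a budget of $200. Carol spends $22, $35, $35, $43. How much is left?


Add up expenses:
$22 + $35 + $35 + $43 = $135
Subtract from budget:
$200 - $135 = $65

$65


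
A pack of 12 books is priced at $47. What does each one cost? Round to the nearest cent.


Total cost: $47
Number of items: 12
Unit price: $47 / 12 = $3.9166... ≈ $3.92

$3.92


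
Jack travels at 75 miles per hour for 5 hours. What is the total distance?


Use the formula: distance = speed x time
Speed = 75 mph, Time = 5 hours
75 x 5 = 375 miles

375 miles


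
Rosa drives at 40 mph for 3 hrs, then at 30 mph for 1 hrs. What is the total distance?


Leg 1 distance:
40 x 3 = 120 miles
Leg 2 distance:
30 x 1 = 30 miles
Total distance:
120 + 30 = 150 miles

150 miles


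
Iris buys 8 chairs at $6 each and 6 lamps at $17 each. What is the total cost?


Cost of chairs:
8 x $6 = $48
Cost of lamps:
6 x $17 = $102
Add both:
$48 + $102 = $150

$150


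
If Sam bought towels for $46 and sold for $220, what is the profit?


Selling price = $220
Cost price = $46
Profit = selling price - cost price:
Profit = $220 - $46 = $174

$174


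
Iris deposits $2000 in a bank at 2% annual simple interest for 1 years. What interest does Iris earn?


Use the formula I = P x R x T / 100
P x R x T = 2000 x 2 x 1 = 4000
I = 4000 / 100 = $40

$40


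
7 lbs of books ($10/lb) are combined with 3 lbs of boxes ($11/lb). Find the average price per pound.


Cost of books:
7 x $10 = $70
Cost of boxes:
3 x $11 = $33
Total cost: $70 + $33 = $103
Total weight: 10 lbs
Average: $103 / 10 = $10.30/lb

$10.30/lb


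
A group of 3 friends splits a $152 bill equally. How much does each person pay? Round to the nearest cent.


Total bill: $152
Number of people: 3
Each pays: $152 / 3 = $50.6666... ≈ $50.67

$50.67


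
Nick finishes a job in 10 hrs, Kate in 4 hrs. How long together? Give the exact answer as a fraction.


Nick's rate: 1/10 of the job per hour
Kate's rate: 1/4 of the job per hour
Combined rate: 1/10 + 1/4 = 7/20 per hour
Time = 1 / (7/20) = 20/7 hours (≈ 2.86 hours)

20/7 hours


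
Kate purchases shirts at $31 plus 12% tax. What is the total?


Calculate the tax:
12% of $31 = $3.72
Add tax to price:
$31 + $3.72 = $34.72

$34.72


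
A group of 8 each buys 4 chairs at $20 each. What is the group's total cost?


Cost per person:
4 x $20 = $80
Group total:
8 x $80 = $640

$640


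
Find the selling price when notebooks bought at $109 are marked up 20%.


Calculate the markup amount:
20% of $109 = $21.80
Add to cost:
$109 + $21.80 = $130.80

$130.80


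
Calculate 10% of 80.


Convert percentage to decimal:
10% = 0.1
Multiply:
80 x 0.1 = 8

8


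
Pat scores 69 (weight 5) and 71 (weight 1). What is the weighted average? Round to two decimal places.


Weighted sum:
5 x 69 + 1 x 71 = 416
Total weight:
5 + 1 = 6
Weighted average:
416 / 6 = 69.3333... ≈ 69.33

69.33


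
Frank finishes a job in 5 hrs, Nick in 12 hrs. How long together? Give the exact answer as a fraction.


Frank's rate: 1/5 of the job per hour
Nick's rate: 1/12 of the job per hour
Combined rate: 1/5 + 1/12 = 17/60 per hour
Time = 1 / (17/60) = 60/17 hours (≈ 3.53 hours)

60/17 hours


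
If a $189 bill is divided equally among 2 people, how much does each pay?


Total bill: $189
Number of people: 2
Each pays: $189 / 2 = $94.50

$94.50


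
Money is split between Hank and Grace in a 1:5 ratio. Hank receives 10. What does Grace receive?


Find the multiplier:
10 / 1 = 10
Apply to Grace's share:
5 x 10 = 50

50


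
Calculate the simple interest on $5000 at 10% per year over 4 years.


Use the formula I = P x R x T / 100
P x R x T = 5000 x 10 x 4 = 200000
I = 200000 / 100 = $2000

$2000


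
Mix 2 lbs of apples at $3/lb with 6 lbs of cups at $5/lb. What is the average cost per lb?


Cost of apples:
2 x $3 = $6
Cost of cups:
6 x $5 = $30
Total cost: $6 + $30 = $36
Total weight: 8 lbs
Average: $36 / 8 = $4.50/lb

$4.50/lb


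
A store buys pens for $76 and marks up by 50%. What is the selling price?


Calculate the markup amount:
50% of $76 = $38
Add to cost:
$76 + $38 = $114

$114


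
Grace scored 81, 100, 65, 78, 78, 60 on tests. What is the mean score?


Add the scores:
81 + 100 + 65 + 78 + 78 + 60 = 462
Divide by the number of tests:
462 / 6 = 77

77


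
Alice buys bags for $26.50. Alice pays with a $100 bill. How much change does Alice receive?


Start with the amount paid:
$100
Subtract the price:
$100 - $26.50 = $73.50

$73.50


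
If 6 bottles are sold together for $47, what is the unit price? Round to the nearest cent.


Total cost: $47
Number of items: 6
Unit price: $47 / 6 = $7.8333... ≈ $7.83

$7.83


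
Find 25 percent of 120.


Convert percentage to decimal:
25% = 0.25
Multiply:
120 x 0.25 = 30

30


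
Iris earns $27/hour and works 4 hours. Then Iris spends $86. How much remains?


Calculate earnings:
4 x $27 = $108
Subtract spending:
$108 - $86 = $22

$22


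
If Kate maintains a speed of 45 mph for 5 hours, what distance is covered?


Use the formula: distance = speed x time
Speed = 45 mph, Time = 5 hours
45 x 5 = 225 miles

225 miles


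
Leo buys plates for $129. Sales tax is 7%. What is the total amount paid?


Calculate the tax:
7% of $129 = $9.03
Add tax to price:
$129 + $9.03 = $138.03

$138.03


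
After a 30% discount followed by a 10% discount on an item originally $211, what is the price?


First discount:
30% of $211 = $63.30
Price after first discount:
$211 - $63.30 = $147.70
Second discount:
10% of $147.70 = $14.77
Final price:
$147.70 - $14.77 = $132.93

$132.93


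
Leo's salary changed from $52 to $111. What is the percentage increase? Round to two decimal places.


Find the absolute change:
|111 - 52| = 59
Divide by original and multiply by 100:
59 / 52 x 100 = 113.4615...% ≈ 113.46%

113.46%


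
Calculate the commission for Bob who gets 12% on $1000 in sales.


Convert rate to decimal:
12% = 0.12
Multiply by sales:
$1000 x 0.12 = $120

$120


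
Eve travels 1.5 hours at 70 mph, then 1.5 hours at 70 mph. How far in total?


Leg 1 distance:
70 x 1.5 = 105 miles
Leg 2 distance:
70 x 1.5 = 105 miles
Total distance:
105 + 105 = 210 miles

210 miles


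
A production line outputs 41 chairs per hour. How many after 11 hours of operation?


Production rate: 41 chairs per hour
Time: 11 hours
Total: 41 x 11 = 451 chairs

451 chairs


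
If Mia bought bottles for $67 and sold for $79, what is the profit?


Selling price = $79
Cost price = $67
Profit = selling price - cost price:
Profit = $79 - $67 = $12

$12


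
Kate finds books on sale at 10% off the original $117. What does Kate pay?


Calculate the discount amount:
10% of $117 = $11.70
Subtract from original:
$117 - $11.70 = $105.30

$105.30


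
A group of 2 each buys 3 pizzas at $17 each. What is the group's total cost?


Cost per person:
3 x $17 = $51
Group total:
2 x $51 = $102

$102


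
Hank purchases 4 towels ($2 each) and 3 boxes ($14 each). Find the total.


Cost of towels:
4 x $2 = $8
Cost of boxes:
3 x $14 = $42
Add both:
$8 + $42 = $50

$50


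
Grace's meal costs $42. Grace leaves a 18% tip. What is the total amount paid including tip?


Calculate the tip:
18% of $42 = $7.56
Add tip to meal cost:
$42 + $7.56 = $49.56

$49.56


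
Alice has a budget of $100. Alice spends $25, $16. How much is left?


Add up expenses:
$25 + $16 = $41
Subtract from budget:
$100 - $41 = $59

$59


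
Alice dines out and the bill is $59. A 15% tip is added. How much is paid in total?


Calculate the tip:
15% of $59 = $8.85
Add tip to meal cost:
$59 + $8.85 = $67.85

$67.85


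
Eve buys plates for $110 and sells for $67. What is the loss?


Selling price = $67
Cost price = $110
Loss = cost price - selling price:
Loss = $110 - $67 = $43

$43


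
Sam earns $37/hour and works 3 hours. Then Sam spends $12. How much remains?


Calculate earnings:
3 x $37 = $111
Subtract spending:
$111 - $12 = $99

$99


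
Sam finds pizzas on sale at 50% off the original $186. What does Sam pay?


Calculate the discount amount:
50% of $186 = $93
Subtract from original:
$186 - $93 = $93

$93


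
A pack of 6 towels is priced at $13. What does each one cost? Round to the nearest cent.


Total cost: $13
Number of items: 6
Unit price: $13 / 6 = $2.1666... ≈ $2.17

$2.17


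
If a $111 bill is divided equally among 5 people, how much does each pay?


Total bill: $111
Number of people: 5
Each pays: $111 / 5 = $22.20

$22.20


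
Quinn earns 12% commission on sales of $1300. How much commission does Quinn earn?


Convert rate to decimal:
12% = 0.12
Multiply by sales:
$1300 x 0.12 = $156

$156


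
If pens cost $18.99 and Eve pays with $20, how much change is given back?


Start with the amount paid:
$20
Subtract the price:
$20 - $18.99 = $1.01

$1.01


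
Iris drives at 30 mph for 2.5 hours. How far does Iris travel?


Use the formula: distance = speed x time
Speed = 30 mph, Time = 2.5 hours
30 x 2.5 = 75 miles

75 miles


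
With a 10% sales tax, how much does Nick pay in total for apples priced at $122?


Calculate the tax:
10% of $122 = $12.20
Add tax to price:
$122 + $12.20 = $134.20

$134.20


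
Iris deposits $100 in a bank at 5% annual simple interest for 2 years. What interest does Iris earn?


Use the formula I = P x R x T / 100
P x R x T = 100 x 5 x 2 = 1000
I = 1000 / 100 = $10

$10


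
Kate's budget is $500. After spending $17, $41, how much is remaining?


Add up expenses:
$17 + $41 = $58
Subtract from budget:
$500 - $58 = $442

$442


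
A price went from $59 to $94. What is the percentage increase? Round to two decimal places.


Find the absolute change:
|94 - 59| = 35
Divide by original and multiply by 100:
35 / 59 x 100 = 59.3220...% ≈ 59.32%

59.32%


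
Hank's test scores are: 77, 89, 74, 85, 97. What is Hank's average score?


Add the scores:
77 + 89 + 74 + 85 + 97 = 422
Divide by the number of tests:
422 / 5 = 84.4

84.4


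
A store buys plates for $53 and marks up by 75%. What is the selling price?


Calculate the markup amount:
75% of $53 = $39.75
Add to cost:
$53 + $39.75 = $92.75

$92.75


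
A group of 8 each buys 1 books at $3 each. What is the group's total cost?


Cost per person:
1 x $3 = $3
Group total:
8 x $3 = $24

$24


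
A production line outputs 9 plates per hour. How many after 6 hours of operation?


Production rate: 9 plates per hour
Time: 6 hours
Total: 9 x 6 = 54 plates

54 plates


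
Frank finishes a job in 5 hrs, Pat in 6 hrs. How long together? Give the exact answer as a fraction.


Frank's rate: 1/5 of the job per hour
Pat's rate: 1/6 of the job per hour
Combined rate: 1/5 + 1/6 = 11/30 per hour
Time = 1 / (11/30) = 30/11 hours (≈ 2.73 hours)

30/11 hours


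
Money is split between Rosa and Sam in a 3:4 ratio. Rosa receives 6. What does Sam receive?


Find the multiplier:
6 / 3 = 2
Apply to Sam's share:
4 x 2 = 8

8


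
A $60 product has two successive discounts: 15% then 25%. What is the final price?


First discount:
15% of $60 = $9
Price after first discount:
$60 - $9 = $51
Second discount:
25% of $51 = $12.75
Final price:
$51 - $12.75 = $38.25

$38.25


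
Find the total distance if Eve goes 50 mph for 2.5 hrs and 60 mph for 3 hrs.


Leg 1 distance:
50 x 2.5 = 125 miles
Leg 2 distance:
60 x 3 = 180 miles
Total distance:
125 + 180 = 305 miles

305 miles


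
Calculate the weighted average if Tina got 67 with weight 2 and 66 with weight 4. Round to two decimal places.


Weighted sum:
2 x 67 + 4 x 66 = 398
Total weight:
2 + 4 = 6
Weighted average:
398 / 6 = 66.3333... ≈ 66.33

66.33


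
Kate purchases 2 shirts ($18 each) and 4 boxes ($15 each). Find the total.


Cost of shirts:
2 x $18 = $36
Cost of boxes:
4 x $15 = $60
Add both:
$36 + $60 = $96

$96


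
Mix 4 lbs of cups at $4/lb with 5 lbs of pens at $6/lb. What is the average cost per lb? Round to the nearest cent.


Cost of cups:
4 x $4 = $16
Cost of pens:
5 x $6 = $30
Total cost: $16 + $30 = $46
Total weight: 9 lbs
Average: $46 / 9 = $5.1111... ≈ $5.11/lb

$5.11/lb


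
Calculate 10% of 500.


Convert percentage to decimal:
10% = 0.1
Multiply:
500 x 0.1 = 50

50


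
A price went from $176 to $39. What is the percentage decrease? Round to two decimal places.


Find the absolute change:
|39 - 176| = 137
Divide by original and multiply by 100:
137 / 176 x 100 = 77.8409...% ≈ 77.84%

77.84%


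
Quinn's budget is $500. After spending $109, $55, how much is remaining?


Add up expenses:
$109 + $55 = $164
Subtract from budget:
$500 - $164 = $336

$336


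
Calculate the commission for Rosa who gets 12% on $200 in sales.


Convert rate to decimal:
12% = 0.12
Multiply by sales:
$200 x 0.12 = $24

$24


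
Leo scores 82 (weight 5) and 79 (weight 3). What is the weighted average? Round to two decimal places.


Weighted sum:
5 x 82 + 3 x 79 = 647
Total weight:
5 + 3 = 8
Weighted average:
647 / 8 = 80.875 ≈ 80.88

80.88


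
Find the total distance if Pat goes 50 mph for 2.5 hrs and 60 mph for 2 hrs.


Leg 1 distance:
50 x 2.5 = 125 miles
Leg 2 distance:
60 x 2 = 120 miles
Total distance:
125 + 120 = 245 miles

245 miles


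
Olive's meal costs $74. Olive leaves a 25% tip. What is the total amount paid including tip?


Calculate the tip:
25% of $74 = $18.50
Add tip to meal cost:
$74 + $18.50 = $92.50

$92.50


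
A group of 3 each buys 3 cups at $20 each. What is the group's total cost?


Cost per person:
3 x $20 = $60
Group total:
3 x $60 = $180

$180


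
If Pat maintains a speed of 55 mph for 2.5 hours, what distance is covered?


Use the formula: distance = speed x time
Speed = 55 mph, Time = 2.5 hours
55 x 2.5 = 137.5 miles

137.5 miles


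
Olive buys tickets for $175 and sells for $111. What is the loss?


Selling price = $111
Cost price = $175
Loss = cost price - selling price:
Loss = $175 - $111 = $64

$64


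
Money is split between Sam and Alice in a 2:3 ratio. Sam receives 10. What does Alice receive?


Find the multiplier:
10 / 2 = 5
Apply to Alice's share:
3 x 5 = 15

15


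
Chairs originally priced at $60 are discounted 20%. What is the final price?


Calculate the discount amount:
20% of $60 = $12
Subtract from original:
$60 - $12 = $48

$48


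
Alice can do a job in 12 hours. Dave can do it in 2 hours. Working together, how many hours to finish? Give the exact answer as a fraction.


Alice's rate: 1/12 of the job per hour
Dave's rate: 1/2 of the job per hour
Combined rate: 1/12 + 1/2 = 7/12 per hour
Time = 1 / (7/12) = 12/7 hours (≈ 1.71 hours)

12/7 hours


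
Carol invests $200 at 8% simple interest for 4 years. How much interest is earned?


Use the formula I = P x R x T / 100
P x R x T = 200 x 8 x 4 = 6400
I = 6400 / 100 = $64

$64


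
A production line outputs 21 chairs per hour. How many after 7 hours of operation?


Production rate: 21 chairs per hour
Time: 7 hours
Total: 21 x 7 = 147 chairs

147 chairs


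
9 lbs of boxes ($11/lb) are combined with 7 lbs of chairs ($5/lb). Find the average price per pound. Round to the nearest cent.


Cost of boxes:
9 x $11 = $99
Cost of chairs:
7 x $5 = $35
Total cost: $99 + $35 = $134
Total weight: 16 lbs
Average: $134 / 16 = $8.375 ≈ $8.38/lb

$8.38/lb


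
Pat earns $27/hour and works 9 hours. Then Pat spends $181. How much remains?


Calculate earnings:
9 x $27 = $243
Subtract spending:
$243 - $181 = $62

$62


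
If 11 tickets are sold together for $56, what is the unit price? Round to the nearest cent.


Total cost: $56
Number of items: 11
Unit price: $56 / 11 = $5.0909... ≈ $5.09

$5.09


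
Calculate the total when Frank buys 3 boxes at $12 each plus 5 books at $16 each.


Cost of boxes:
3 x $12 = $36
Cost of books:
5 x $16 = $80
Add both:
$36 + $80 = $116

$116


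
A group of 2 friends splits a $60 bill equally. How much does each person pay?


Total bill: $60
Number of people: 2
Each pays: $60 / 2 = $30

$30


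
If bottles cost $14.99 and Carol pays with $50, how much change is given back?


Start with the amount paid:
$50
Subtract the price:
$50 - $14.99 = $35.01

$35.01


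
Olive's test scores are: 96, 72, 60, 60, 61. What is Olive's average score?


Add the scores:
96 + 72 + 60 + 60 + 61 = 349
Divide by the number of tests:
349 / 5 = 69.8

69.8


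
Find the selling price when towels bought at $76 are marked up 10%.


Calculate the markup amount:
10% of $76 = $7.60
Add to cost:
$76 + $7.60 = $83.60

$83.60


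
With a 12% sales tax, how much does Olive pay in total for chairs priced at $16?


Calculate the tax:
12% of $16 = $1.92
Add tax to price:
$16 + $1.92 = $17.92

$17.92


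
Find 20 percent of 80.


Convert percentage to decimal:
20% = 0.2
Multiply:
80 x 0.2 = 16

16


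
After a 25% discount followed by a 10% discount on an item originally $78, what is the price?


First discount:
25% of $78 = $19.50
Price after first discount:
$78 - $19.50 = $58.50
Second discount:
10% of $58.50 = $5.85
Final price:
$58.50 - $5.85 = $52.65

$52.65


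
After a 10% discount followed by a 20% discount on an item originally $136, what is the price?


First discount:
10% of $136 = $13.60
Price after first discount:
$136 - $13.60 = $122.40
Second discount:
20% of $122.40 = $24.48
Final price:
$122.40 - $24.48 = $97.92

$97.92


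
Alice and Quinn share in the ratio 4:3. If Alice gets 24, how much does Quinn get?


Find the multiplier:
24 / 4 = 6
Apply to Quinn's share:
3 x 6 = 18

18


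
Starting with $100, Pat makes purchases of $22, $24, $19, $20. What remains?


Add up expenses:
$22 + $24 + $19 + $20 = $85
Subtract from budget:
$100 - $85 = $15

$15


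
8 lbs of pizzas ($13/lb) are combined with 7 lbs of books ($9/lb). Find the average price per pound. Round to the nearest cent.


Cost of pizzas:
8 x $13 = $104
Cost of books:
7 x $9 = $63
Total cost: $104 + $63 = $167
Total weight: 15 lbs
Average: $167 / 15 = $11.1333... ≈ $11.13/lb

$11.13/lb


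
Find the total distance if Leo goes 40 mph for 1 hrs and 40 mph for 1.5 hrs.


Leg 1 distance:
40 x 1 = 40 miles
Leg 2 distance:
40 x 1.5 = 60 miles
Total distance:
40 + 60 = 100 miles

100 miles


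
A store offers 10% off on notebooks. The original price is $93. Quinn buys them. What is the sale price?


Calculate the discount amount:
10% of $93 = $9.30
Subtract from original:
$93 - $9.30 = $83.70

$83.70


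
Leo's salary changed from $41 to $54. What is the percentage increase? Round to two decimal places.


Find the absolute change:
|54 - 41| = 13
Divide by original and multiply by 100:
13 / 41 x 100 = 31.7073...% ≈ 31.71%

31.71%


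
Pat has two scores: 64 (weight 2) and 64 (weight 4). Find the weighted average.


Weighted sum:
2 x 64 + 4 x 64 = 384
Total weight:
2 + 4 = 6
Weighted average:
384 / 6 = 64

64


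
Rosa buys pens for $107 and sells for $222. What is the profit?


Selling price = $222
Cost price = $107
Profit = selling price - cost price:
Profit = $222 - $107 = $115

$115


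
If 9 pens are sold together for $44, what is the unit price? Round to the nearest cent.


Total cost: $44
Number of items: 9
Unit price: $44 / 9 = $4.8888... ≈ $4.89

$4.89


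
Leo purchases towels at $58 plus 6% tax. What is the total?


Calculate the tax:
6% of $58 = $3.48
Add tax to price:
$58 + $3.48 = $61.48

$61.48


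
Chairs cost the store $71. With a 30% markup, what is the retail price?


Calculate the markup amount:
30% of $71 = $21.30
Add to cost:
$71 + $21.30 = $92.30

$92.30


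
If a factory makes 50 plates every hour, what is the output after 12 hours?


Production rate: 50 plates per hour
Time: 12 hours
Total: 50 x 12 = 600 plates

600 plates


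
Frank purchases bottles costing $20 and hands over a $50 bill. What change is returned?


Start with the amount paid:
$50
Subtract the price:
$50 - $20 = $30

$30


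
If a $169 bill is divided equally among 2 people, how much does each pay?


Total bill: $169
Number of people: 2
Each pays: $169 / 2 = $84.50

$84.50


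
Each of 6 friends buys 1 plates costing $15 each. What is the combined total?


Cost per person:
1 x $15 = $15
Group total:
6 x $15 = $90

$90


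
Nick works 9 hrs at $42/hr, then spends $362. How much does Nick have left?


Calculate earnings:
9 x $42 = $378
Subtract spending:
$378 - $362 = $16

$16


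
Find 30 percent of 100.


Convert percentage to decimal:
30% = 0.3
Multiply:
100 x 0.3 = 30

30


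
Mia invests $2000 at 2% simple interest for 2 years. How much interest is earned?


Use the formula I = P x R x T / 100
P x R x T = 2000 x 2 x 2 = 8000
I = 8000 / 100 = $80

$80


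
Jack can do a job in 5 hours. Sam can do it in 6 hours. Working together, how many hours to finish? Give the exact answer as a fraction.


Jack's rate: 1/5 of the job per hour
Sam's rate: 1/6 of the job per hour
Combined rate: 1/5 + 1/6 = 11/30 per hour
Time = 1 / (11/30) = 30/11 hours (≈ 2.73 hours)

30/11 hours


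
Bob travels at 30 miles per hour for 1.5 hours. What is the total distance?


Use the formula: distance = speed x time
Speed = 30 mph, Time = 1.5 hours
30 x 1.5 = 45 miles

45 miles


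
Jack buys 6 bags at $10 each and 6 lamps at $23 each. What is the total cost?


Cost of bags:
6 x $10 = $60
Cost of lamps:
6 x $23 = $138
Add both:
$60 + $138 = $198

$198


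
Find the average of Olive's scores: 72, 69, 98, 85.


Add the scores:
72 + 69 + 98 + 85 = 324
Divide by the number of tests:
324 / 4 = 81

81


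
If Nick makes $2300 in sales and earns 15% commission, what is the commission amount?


Convert rate to decimal:
15% = 0.15
Multiply by sales:
$2300 x 0.15 = $345

$345


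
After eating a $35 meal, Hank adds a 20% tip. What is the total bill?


Calculate the tip:
20% of $35 = $7
Add tip to meal cost:
$35 + $7 = $42

$42


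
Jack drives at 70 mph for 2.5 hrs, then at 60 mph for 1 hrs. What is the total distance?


Leg 1 distance:
70 x 2.5 = 175 miles
Leg 2 distance:
60 x 1 = 60 miles
Total distance:
175 + 60 = 235 miles

235 miles


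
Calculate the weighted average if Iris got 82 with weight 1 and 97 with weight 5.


Weighted sum:
1 x 82 + 5 x 97 = 567
Total weight:
1 + 5 = 6
Weighted average:
567 / 6 = 94.5

94.5


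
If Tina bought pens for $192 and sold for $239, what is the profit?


Selling price = $239
Cost price = $192
Profit = selling price - cost price:
Profit = $239 - $192 = $47

$47


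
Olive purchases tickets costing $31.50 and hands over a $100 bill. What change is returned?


Start with the amount paid:
$100
Subtract the price:
$100 - $31.50 = $68.50

$68.50


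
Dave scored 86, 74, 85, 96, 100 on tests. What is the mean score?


Add the scores:
86 + 74 + 85 + 96 + 100 = 441
Divide by the number of tests:
441 / 5 = 88.2

88.2


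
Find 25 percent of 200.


Convert percentage to decimal:
25% = 0.25
Multiply:
200 x 0.25 = 50

50


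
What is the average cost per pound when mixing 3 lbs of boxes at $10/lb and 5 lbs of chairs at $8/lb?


Cost of boxes:
3 x $10 = $30
Cost of chairs:
5 x $8 = $40
Total cost: $30 + $40 = $70
Total weight: 8 lbs
Average: $70 / 8 = $8.75/lb

$8.75/lb


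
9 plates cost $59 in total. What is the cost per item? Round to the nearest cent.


Total cost: $59
Number of items: 9
Unit price: $59 / 9 = $6.5555... ≈ $6.56

$6.56


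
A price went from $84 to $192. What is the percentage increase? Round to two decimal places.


Find the absolute change:
|192 - 84| = 108
Divide by original and multiply by 100:
108 / 84 x 100 = 128.5714...% ≈ 128.57%

128.57%


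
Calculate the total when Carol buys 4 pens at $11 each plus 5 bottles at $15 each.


Cost of pens:
4 x $11 = $44
Cost of bottles:
5 x $15 = $75
Add both:
$44 + $75 = $119

$119


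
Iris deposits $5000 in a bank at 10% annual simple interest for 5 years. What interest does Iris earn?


Use the formula I = P x R x T / 100
P x R x T = 5000 x 10 x 5 = 250000
I = 250000 / 100 = $2500

$2500


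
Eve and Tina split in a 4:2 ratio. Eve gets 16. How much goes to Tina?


Find the multiplier:
16 / 4 = 4
Apply to Tina's share:
2 x 4 = 8

8


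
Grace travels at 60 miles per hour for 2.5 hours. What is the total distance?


Use the formula: distance = speed x time
Speed = 60 mph, Time = 2.5 hours
60 x 2.5 = 150 miles

150 miles


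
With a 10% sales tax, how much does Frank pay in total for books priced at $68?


Calculate the tax:
10% of $68 = $6.80
Add tax to price:
$68 + $6.80 = $74.80

$74.80


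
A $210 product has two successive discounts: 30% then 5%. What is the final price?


First discount:
30% of $210 = $63
Price after first discount:
$210 - $63 = $147
Second discount:
5% of $147 = $7.35
Final price:
$147 - $7.35 = $139.65

$139.65


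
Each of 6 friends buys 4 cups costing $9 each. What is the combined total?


Cost per person:
4 x $9 = $36
Group total:
6 x $36 = $216

$216


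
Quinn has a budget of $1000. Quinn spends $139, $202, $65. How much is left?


Add up expenses:
$139 + $202 + $65 = $406
Subtract from budget:
$1000 - $406 = $594

$594


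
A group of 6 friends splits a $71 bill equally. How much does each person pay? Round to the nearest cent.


Total bill: $71
Number of people: 6
Each pays: $71 / 6 = $11.8333... ≈ $11.83

$11.83


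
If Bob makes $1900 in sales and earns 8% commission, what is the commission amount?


Convert rate to decimal:
8% = 0.08
Multiply by sales:
$1900 x 0.08 = $152

$152


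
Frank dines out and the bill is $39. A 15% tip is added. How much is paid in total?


Calculate the tip:
15% of $39 = $5.85
Add tip to meal cost:
$39 + $5.85 = $44.85

$44.85


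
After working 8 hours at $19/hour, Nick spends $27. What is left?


Calculate earnings:
8 x $19 = $152
Subtract spending:
$152 - $27 = $125

$125


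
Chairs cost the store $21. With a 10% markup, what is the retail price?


Calculate the markup amount:
10% of $21 = $2.10
Add to cost:
$21 + $2.10 = $23.10

$23.10


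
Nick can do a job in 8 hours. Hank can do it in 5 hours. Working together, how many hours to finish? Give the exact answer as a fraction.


Nick's rate: 1/8 of the job per hour
Hank's rate: 1/5 of the job per hour
Combined rate: 1/8 + 1/5 = 13/40 per hour
Time = 1 / (13/40) = 40/13 hours (≈ 3.08 hours)

40/13 hours


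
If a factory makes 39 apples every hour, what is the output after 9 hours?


Production rate: 39 apples per hour
Time: 9 hours
Total: 39 x 9 = 351 apples

351 apples


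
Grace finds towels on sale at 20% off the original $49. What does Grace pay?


Calculate the discount amount:
20% of $49 = $9.80
Subtract from original:
$49 - $9.80 = $39.20

$39.20


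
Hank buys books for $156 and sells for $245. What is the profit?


Selling price = $245
Cost price = $156
Profit = selling price - cost price:
Profit = $245 - $156 = $89

$89


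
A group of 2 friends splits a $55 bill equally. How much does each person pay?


Total bill: $55
Number of people: 2
Each pays: $55 / 2 = $27.50

$27.50


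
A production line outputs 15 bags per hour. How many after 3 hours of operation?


Production rate: 15 bags per hour
Time: 3 hours
Total: 15 x 3 = 45 bags

45 bags


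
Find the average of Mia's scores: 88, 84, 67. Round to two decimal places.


Add the scores:
88 + 84 + 67 = 239
Divide by the number of tests:
239 / 3 = 79.6666... ≈ 79.67

79.67


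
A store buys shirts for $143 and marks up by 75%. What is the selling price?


Calculate the markup amount:
75% of $143 = $107.25
Add to cost:
$143 + $107.25 = $250.25

$250.25


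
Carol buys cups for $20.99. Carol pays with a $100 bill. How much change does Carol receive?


Start with the amount paid:
$100
Subtract the price:
$100 - $20.99 = $79.01

$79.01


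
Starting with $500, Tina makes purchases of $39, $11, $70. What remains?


Add up expenses:
$39 + $11 + $70 = $120
Subtract from budget:
$500 - $120 = $380

$380


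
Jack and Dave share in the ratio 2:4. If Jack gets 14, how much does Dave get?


Find the multiplier:
14 / 2 = 7
Apply to Dave's share:
4 x 7 = 28

28


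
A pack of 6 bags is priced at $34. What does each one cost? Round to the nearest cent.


Total cost: $34
Number of items: 6
Unit price: $34 / 6 = $5.6666... ≈ $5.67

$5.67


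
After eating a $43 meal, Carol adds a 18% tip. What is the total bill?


Calculate the tip:
18% of $43 = $7.74
Add tip to meal cost:
$43 + $7.74 = $50.74

$50.74


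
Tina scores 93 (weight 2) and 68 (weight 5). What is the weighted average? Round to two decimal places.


Weighted sum:
2 x 93 + 5 x 68 = 526
Total weight:
2 + 5 = 7
Weighted average:
526 / 7 = 75.1428... ≈ 75.14

75.14


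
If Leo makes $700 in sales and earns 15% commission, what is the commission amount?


Convert rate to decimal:
15% = 0.15
Multiply by sales:
$700 x 0.15 = $105

$105


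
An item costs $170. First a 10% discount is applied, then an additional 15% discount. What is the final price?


First discount:
10% of $170 = $17
Price after first discount:
$170 - $17 = $153
Second discount:
15% of $153 = $22.95
Final price:
$153 - $22.95 = $130.05

$130.05


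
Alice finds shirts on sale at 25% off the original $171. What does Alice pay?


Calculate the discount amount:
25% of $171 = $42.75
Subtract from original:
$171 - $42.75 = $128.25

$128.25


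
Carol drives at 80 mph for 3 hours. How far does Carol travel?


Use the formula: distance = speed x time
Speed = 80 mph, Time = 3 hours
80 x 3 = 240 miles

240 miles


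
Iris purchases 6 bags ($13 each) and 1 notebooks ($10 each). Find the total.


Cost of bags:
6 x $13 = $78
Cost of notebooks:
1 x $10 = $10
Add both:
$78 + $10 = $88

$88


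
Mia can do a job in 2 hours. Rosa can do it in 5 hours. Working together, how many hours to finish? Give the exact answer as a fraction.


Mia's rate: 1/2 of the job per hour
Rosa's rate: 1/5 of the job per hour
Combined rate: 1/2 + 1/5 = 7/10 per hour
Time = 1 / (7/10) = 10/7 hours (≈ 1.43 hours)

10/7 hours


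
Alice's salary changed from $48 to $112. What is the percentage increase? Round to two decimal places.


Find the absolute change:
|112 - 48| = 64
Divide by original and multiply by 100:
64 / 48 x 100 = 133.3333...% ≈ 133.33%

133.33%


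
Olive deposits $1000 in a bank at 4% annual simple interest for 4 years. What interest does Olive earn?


Use the formula I = P x R x T / 100
P x R x T = 1000 x 4 x 4 = 16000
I = 16000 / 100 = $160

$160


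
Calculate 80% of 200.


Convert percentage to decimal:
80% = 0.8
Multiply:
200 x 0.8 = 160

160


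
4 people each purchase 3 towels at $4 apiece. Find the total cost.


Cost per person:
3 x $4 = $12
Group total:
4 x $12 = $48

$48


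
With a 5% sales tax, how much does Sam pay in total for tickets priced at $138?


Calculate the tax:
5% of $138 = $6.90
Add tax to price:
$138 + $6.90 = $144.90

$144.90


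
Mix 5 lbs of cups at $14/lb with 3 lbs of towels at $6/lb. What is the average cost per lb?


Cost of cups:
5 x $14 = $70
Cost of towels:
3 x $6 = $18
Total cost: $70 + $18 = $88
Total weight: 8 lbs
Average: $88 / 8 = $11/lb

$11/lb


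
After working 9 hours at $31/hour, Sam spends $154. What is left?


Calculate earnings:
9 x $31 = $279
Subtract spending:
$279 - $154 = $125

$125


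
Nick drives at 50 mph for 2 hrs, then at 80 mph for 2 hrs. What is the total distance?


Leg 1 distance:
50 x 2 = 100 miles
Leg 2 distance:
80 x 2 = 160 miles
Total distance:
100 + 160 = 260 miles

260 miles


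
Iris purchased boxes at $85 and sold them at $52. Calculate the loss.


Selling price = $52
Cost price = $85
Loss = cost price - selling price:
Loss = $85 - $52 = $33

$33


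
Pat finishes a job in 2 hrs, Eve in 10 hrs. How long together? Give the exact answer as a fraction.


Pat's rate: 1/2 of the job per hour
Eve's rate: 1/10 of the job per hour
Combined rate: 1/2 + 1/10 = 3/5 per hour
Time = 1 / (3/5) = 5/3 hours (≈ 1.67 hours)

5/3 hours


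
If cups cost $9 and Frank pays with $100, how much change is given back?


Start with the amount paid:
$100
Subtract the price:
$100 - $9 = $91

$91


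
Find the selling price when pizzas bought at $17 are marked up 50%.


Calculate the markup amount:
50% of $17 = $8.50
Add to cost:
$17 + $8.50 = $25.50

$25.50


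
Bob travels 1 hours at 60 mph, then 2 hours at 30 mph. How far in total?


Leg 1 distance:
60 x 1 = 60 miles
Leg 2 distance:
30 x 2 = 60 miles
Total distance:
60 + 60 = 120 miles

120 miles


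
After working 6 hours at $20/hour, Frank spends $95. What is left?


Calculate earnings:
6 x $20 = $120
Subtract spending:
$120 - $95 = $25

$25


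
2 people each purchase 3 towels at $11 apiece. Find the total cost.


Cost per person:
3 x $11 = $33
Group total:
2 x $33 = $66

$66


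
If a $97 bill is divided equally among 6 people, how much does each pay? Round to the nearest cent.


Total bill: $97
Number of people: 6
Each pays: $97 / 6 = $16.1666... ≈ $16.17

$16.17


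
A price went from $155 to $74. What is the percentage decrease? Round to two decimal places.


Find the absolute change:
|74 - 155| = 81
Divide by original and multiply by 100:
81 / 155 x 100 = 52.2580...% ≈ 52.26%

52.26%


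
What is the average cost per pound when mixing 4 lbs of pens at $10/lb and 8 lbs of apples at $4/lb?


Cost of pens:
4 x $10 = $40
Cost of apples:
8 x $4 = $32
Total cost: $40 + $32 = $72
Total weight: 12 lbs
Average: $72 / 12 = $6/lb

$6/lb


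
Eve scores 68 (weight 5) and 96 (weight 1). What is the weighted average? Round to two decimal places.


Weighted sum:
5 x 68 + 1 x 96 = 436
Total weight:
5 + 1 = 6
Weighted average:
436 / 6 = 72.6666... ≈ 72.67

72.67


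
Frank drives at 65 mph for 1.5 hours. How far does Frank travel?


Use the formula: distance = speed x time
Speed = 65 mph, Time = 1.5 hours
65 x 1.5 = 97.5 miles

97.5 miles


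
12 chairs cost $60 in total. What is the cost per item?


Total cost: $60
Number of items: 12
Unit price: $60 / 12 = $5

$5


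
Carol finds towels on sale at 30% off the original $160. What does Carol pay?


Calculate the discount amount:
30% of $160 = $48
Subtract from original:
$160 - $48 = $112

$112


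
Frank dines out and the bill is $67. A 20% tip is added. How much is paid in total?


Calculate the tip:
20% of $67 = $13.40
Add tip to meal cost:
$67 + $13.40 = $80.40

$80.40


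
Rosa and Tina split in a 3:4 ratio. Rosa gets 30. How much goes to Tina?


Find the multiplier:
30 / 3 = 10
Apply to Tina's share:
4 x 10 = 40

40


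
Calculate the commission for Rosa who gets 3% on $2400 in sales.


Convert rate to decimal:
3% = 0.03
Multiply by sales:
$2400 x 0.03 = $72

$72


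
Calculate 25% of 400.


Convert percentage to decimal:
25% = 0.25
Multiply:
400 x 0.25 = 100

100


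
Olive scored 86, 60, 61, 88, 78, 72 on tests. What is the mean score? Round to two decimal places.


Add the scores:
86 + 60 + 61 + 88 + 78 + 72 = 445
Divide by the number of tests:
445 / 6 = 74.1666... ≈ 74.17

74.17


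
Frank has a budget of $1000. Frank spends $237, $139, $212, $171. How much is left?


Add up expenses:
$237 + $139 + $212 + $171 = $759
Subtract from budget:
$1000 - $759 = $241

$241


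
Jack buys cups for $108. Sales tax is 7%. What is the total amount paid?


Calculate the tax:
7% of $108 = $7.56
Add tax to price:
$108 + $7.56 = $115.56

$115.56


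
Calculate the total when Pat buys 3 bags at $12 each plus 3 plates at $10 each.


Cost of bags:
3 x $12 = $36
Cost of plates:
3 x $10 = $30
Add both:
$36 + $30 = $66

$66


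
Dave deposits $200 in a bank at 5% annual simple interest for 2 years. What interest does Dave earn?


Use the formula I = P x R x T / 100
P x R x T = 200 x 5 x 2 = 2000
I = 2000 / 100 = $20

$20


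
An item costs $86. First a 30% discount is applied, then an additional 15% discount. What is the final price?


First discount:
30% of $86 = $25.80
Price after first discount:
$86 - $25.80 = $60.20
Second discount:
15% of $60.20 = $9.03
Final price:
$60.20 - $9.03 = $51.17

$51.17


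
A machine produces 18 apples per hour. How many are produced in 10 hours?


Production rate: 18 apples per hour
Time: 10 hours
Total: 18 x 10 = 180 apples

180 apples


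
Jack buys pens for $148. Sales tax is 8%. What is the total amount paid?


Calculate the tax:
8% of $148 = $11.84
Add tax to price:
$148 + $11.84 = $159.84

$159.84


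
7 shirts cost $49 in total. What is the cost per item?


Total cost: $49
Number of items: 7
Unit price: $49 / 7 = $7

$7
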